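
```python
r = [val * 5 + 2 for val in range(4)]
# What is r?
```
Trace:
  val=0
  val=1
  val=2
  val=3
  r=[2, 7, 12, 17]

Final answer: [2, 7, 12, 17]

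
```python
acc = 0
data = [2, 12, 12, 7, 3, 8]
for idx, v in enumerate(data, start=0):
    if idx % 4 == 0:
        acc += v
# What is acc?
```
Trace:
  acc=0
  acc=2, idx=0, v=2
  acc=2, idx=1, v=12
  acc=2, idx=2, v=12
  acc=2, idx=3, v=7
  acc=5, idx=4, v=3
  acc=5, idx=5, v=8

Final answer: 5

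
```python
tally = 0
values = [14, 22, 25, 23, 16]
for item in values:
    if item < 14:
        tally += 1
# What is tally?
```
Trace:
  tally=0
  tally=0, item=14
  tally=0, item=22
  tally=0, item=25
  tally=0, item=23
  tally=0, item=16

Final answer: 0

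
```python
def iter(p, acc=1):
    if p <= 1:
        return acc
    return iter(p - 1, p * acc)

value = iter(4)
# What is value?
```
Call trace:
iter(p=4, acc=1)
  iter(p=3, acc=4)
    iter(p=2, acc=12)
      iter(p=1, acc=24)
      -> return 24
    -> return 24
  -> return 24
-> return 24

Final answer: 24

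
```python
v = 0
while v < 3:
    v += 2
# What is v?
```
Trace:
  v=0
  v=2
  v=4

Final answer: 4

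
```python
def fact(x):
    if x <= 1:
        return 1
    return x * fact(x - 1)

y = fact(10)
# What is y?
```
Call trace:
fact(x=10)
  fact(x=9)
    fact(x=8)
      fact(x=7)
        fact(x=6)
          fact(x=5)
            fact(x=4)
              fact(x=3)
                fact(x=2)
                  fact(x=1)
                  -> return 1
                -> return 2
              -> return 6
            -> return 24
          -> return 120
        -> return 720
      -> return 5040
    -> return 40320
  -> return 362880
-> return 3628800

Final answer: 3628800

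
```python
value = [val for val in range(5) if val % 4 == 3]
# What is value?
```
Trace:
  val=0
  val=1
  val=2
  val=3
  val=4
  value=[3]

Final answer: [3]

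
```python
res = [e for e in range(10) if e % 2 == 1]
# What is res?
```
Trace:
  e=0
  e=1
  e=2
  e=3
  e=4
  e=5
  e=6
  e=7
  e=8
  e=9
  res=[1, 3, 5, 7, 9]

Final answer: [1, 3, 5, 7, 9]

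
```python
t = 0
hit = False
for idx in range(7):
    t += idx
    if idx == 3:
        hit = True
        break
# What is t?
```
Trace:
  t=0
  t=0, hit=False
  t=0, hit=False, idx=0
  t=1, hit=False, idx=1
  t=3, hit=False, idx=2
  t=6, hit=True, idx=3

Final answer: 6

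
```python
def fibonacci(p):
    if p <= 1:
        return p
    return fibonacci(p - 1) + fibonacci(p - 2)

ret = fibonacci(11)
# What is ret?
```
Call trace (a repeated sub-call is expanded the first time; later identical calls just restate its return value):
fibonacci(p=11)
  fibonacci(p=10)
    fibonacci(p=9)
      fibonacci(p=8)
        fibonacci(p=7)
          fibonacci(p=6)
            fibonacci(p=5)
              fibonacci(p=4)
                fibonacci(p=3)
                  fibonacci(p=2)
                    fibonacci(p=1)
                    -> return 1
                    fibonacci(p=0)
                    -> return 0
                  -> return 1
                  fibonacci(p=1)
                  -> return 1
                -> return 2
                fibonacci(p=2) -> return 1  (same call as traced above)
              -> return 3
              fibonacci(p=3) -> return 2  (same call as traced above)
            -> return 5
            fibonacci(p=4) -> return 3  (same call as traced above)
          -> return 8
          fibonacci(p=5) -> return 5  (same call as traced above)
        -> return 13
        fibonacci(p=6) -> return 8  (same call as traced above)
      -> return 21
      fibonacci(p=7) -> return 13  (same call as traced above)
    -> return 34
    fibonacci(p=8) -> return 21  (same call as traced above)
  -> return 55
  fibonacci(p=9) -> return 34  (same call as traced above)
-> return 89

Final answer: 89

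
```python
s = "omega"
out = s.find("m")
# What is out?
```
Trace:
  s='omega'
  s='omega', out=1

Final answer: 1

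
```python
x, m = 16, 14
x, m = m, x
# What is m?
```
Trace:
  x=16, m=14
  x=14, m=16

Final answer: 16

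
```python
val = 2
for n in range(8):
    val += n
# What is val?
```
Trace:
  val=2
  val=2, n=0
  val=3, n=1
  val=5, n=2
  val=8, n=3
  val=12, n=4
  val=17, n=5
  val=23, n=6
  val=30, n=7

Final answer: 30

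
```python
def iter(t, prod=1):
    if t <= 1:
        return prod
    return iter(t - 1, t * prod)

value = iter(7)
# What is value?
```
Call trace:
iter(t=7, prod=1)
  iter(t=6, prod=7)
    iter(t=5, prod=42)
      iter(t=4, prod=210)
        iter(t=3, prod=840)
          iter(t=2, prod=2520)
            iter(t=1, prod=5040)
            -> return 5040
          -> return 5040
        -> return 5040
      -> return 5040
    -> return 5040
  -> return 5040
-> return 5040

Final answer: 5040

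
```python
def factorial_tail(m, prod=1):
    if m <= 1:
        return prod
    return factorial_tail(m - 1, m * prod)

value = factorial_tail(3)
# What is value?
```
Call trace:
factorial_tail(m=3, prod=1)
  factorial_tail(m=2, prod=3)
    factorial_tail(m=1, prod=6)
    -> return 6
  -> return 6
-> return 6

Final answer: 6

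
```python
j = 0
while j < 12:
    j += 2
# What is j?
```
Trace:
  j=0
  j=2
  j=4
  j=6
  j=8
  j=10
  j=12

Final answer: 12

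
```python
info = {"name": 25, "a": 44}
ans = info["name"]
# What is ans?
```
Trace:
  info={'name': 25, 'a': 44}
  info={'name': 25, 'a': 44}, ans=25

Final answer: 25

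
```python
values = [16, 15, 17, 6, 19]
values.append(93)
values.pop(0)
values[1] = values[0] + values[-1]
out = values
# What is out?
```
Trace:
  values=[16, 15, 17, 6, 19]
  values=[16, 15, 17, 6, 19, 93]
  values=[15, 17, 6, 19, 93]
  values=[15, 108, 6, 19, 93]
  values=[15, 108, 6, 19, 93], out=[15, 108, 6, 19, 93]

Final answer: [15, 108, 6, 19, 93]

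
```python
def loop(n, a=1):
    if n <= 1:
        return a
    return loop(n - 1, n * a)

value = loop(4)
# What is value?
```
Call trace:
loop(n=4, a=1)
  loop(n=3, a=4)
    loop(n=2, a=12)
      loop(n=1, a=24)
      -> return 24
    -> return 24
  -> return 24
-> return 24

Final answer: 24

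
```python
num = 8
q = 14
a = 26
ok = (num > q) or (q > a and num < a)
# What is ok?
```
Trace:
  num=8
  num=8, q=14
  num=8, q=14, a=26
  num=8, q=14, a=26, ok=False

Final answer: False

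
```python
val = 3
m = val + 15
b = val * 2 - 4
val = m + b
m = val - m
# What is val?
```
Trace:
  val=3
  val=3, m=18
  val=3, m=18, b=2
  val=20, m=18, b=2
  val=20, m=2, b=2

Final answer: 20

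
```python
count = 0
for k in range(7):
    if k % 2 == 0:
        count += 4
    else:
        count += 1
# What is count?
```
Trace:
  count=0
  count=4, k=0
  count=5, k=1
  count=9, k=2
  count=10, k=3
  count=14, k=4
  count=15, k=5
  count=19, k=6

Final answer: 19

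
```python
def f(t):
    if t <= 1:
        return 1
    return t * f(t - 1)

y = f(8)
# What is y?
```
Call trace:
f(t=8)
  f(t=7)
    f(t=6)
      f(t=5)
        f(t=4)
          f(t=3)
            f(t=2)
              f(t=1)
              -> return 1
            -> return 2
          -> return 6
        -> return 24
      -> return 120
    -> return 720
  -> return 5040
-> return 40320

Final answer: 40320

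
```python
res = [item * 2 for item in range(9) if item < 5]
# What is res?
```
Trace:
  item=0
  item=1
  item=2
  item=3
  item=4
  item=5
  item=6
  item=7
  item=8
  res=[0, 2, 4, 6, 8]

Final answer: [0, 2, 4, 6, 8]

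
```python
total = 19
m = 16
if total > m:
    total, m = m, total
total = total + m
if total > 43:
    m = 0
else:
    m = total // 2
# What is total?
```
Trace:
  total=19
  total=19, m=16
  total=16, m=19
  total=35, m=19
  total=35, m=17

Final answer: 35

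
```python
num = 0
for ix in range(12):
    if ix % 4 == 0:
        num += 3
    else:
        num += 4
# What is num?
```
Trace:
  num=0
  num=3, ix=0
  num=7, ix=1
  num=11, ix=2
  num=15, ix=3
  num=18, ix=4
  num=22, ix=5
  num=26, ix=6
  num=30, ix=7
  num=33, ix=8
  num=37, ix=9
  num=41, ix=10
  num=45, ix=11

Final answer: 45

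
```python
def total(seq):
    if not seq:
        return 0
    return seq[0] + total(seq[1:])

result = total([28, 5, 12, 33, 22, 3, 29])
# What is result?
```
Call trace:
total(seq=[28, 5, 12, 33, 22, 3, 29])
  total(seq=[5, 12, 33, 22, 3, 29])
    total(seq=[12, 33, 22, 3, 29])
      total(seq=[33, 22, 3, 29])
        total(seq=[22, 3, 29])
          total(seq=[3, 29])
            total(seq=[29])
              total(seq=[])
              -> return 0
            -> return 29
          -> return 32
        -> return 54
      -> return 87
    -> return 99
  -> return 104
-> return 132

Final answer: 132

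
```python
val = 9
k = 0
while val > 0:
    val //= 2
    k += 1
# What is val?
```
Trace:
  val=9
  val=9, k=0
  val=4, k=1
  val=2, k=2
  val=1, k=3
  val=0, k=4

Final answer: 0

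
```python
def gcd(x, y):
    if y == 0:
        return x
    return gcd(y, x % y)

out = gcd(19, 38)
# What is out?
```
Call trace:
gcd(x=19, y=38)
  gcd(x=38, y=19)
    gcd(x=19, y=0)
    -> return 19
  -> return 19
-> return 19

Final answer: 19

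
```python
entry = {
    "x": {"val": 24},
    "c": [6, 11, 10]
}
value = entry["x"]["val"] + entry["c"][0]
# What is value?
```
Trace:
  entry={'x': {'val': 24}, 'c': [6, 11, 10]}
  entry={'x': {'val': 24}, 'c': [6, 11, 10]}, value=30

Final answer: 30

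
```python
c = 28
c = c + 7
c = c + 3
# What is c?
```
Trace:
  c=28
  c=35
  c=38

Final answer: 38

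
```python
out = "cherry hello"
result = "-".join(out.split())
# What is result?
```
Trace:
  out='cherry hello'
  out='cherry hello', result='cherry-hello'

Final answer: 'cherry-hello'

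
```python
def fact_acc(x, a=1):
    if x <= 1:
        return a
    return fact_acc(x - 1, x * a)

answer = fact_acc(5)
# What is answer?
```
Call trace:
fact_acc(x=5, a=1)
  fact_acc(x=4, a=5)
    fact_acc(x=3, a=20)
      fact_acc(x=2, a=60)
        fact_acc(x=1, a=120)
        -> return 120
      -> return 120
    -> return 120
  -> return 120
-> return 120

Final answer: 120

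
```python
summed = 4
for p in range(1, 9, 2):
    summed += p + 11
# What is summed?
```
Trace:
  summed=4
  summed=16, p=1
  summed=30, p=3
  summed=46, p=5
  summed=64, p=7

Final answer: 64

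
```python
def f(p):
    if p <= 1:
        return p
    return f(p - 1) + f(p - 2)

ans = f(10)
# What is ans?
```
Call trace (a repeated sub-call is expanded the first time; later identical calls just restate its return value):
f(p=10)
  f(p=9)
    f(p=8)
      f(p=7)
        f(p=6)
          f(p=5)
            f(p=4)
              f(p=3)
                f(p=2)
                  f(p=1)
                  -> return 1
                  f(p=0)
                  -> return 0
                -> return 1
                f(p=1)
                -> return 1
              -> return 2
              f(p=2) -> return 1  (same call as traced above)
            -> return 3
            f(p=3) -> return 2  (same call as traced above)
          -> return 5
          f(p=4) -> return 3  (same call as traced above)
        -> return 8
        f(p=5) -> return 5  (same call as traced above)
      -> return 13
      f(p=6) -> return 8  (same call as traced above)
    -> return 21
    f(p=7) -> return 13  (same call as traced above)
  -> return 34
  f(p=8) -> return 21  (same call as traced above)
-> return 55

Final answer: 55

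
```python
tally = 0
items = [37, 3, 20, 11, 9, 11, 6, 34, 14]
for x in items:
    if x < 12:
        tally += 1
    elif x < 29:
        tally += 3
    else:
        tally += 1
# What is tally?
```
Trace:
  tally=0
  tally=1, x=37
  tally=2, x=3
  tally=5, x=20
  tally=6, x=11
  tally=7, x=9
  tally=8, x=11
  tally=9, x=6
  tally=10, x=34
  tally=13, x=14

Final answer: 13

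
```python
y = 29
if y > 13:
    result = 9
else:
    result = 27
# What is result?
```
Trace:
  y=29
  y=29, result=9

Final answer: 9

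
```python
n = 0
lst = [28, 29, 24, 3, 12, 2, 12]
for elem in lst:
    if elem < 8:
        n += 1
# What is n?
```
Trace:
  n=0
  n=0, elem=28
  n=0, elem=29
  n=0, elem=24
  n=1, elem=3
  n=1, elem=12
  n=2, elem=2
  n=2, elem=12

Final answer: 2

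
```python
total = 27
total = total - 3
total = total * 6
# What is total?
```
Trace:
  total=27
  total=24
  total=144

Final answer: 144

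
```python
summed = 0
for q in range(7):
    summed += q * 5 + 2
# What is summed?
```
Trace:
  summed=0
  summed=2, q=0
  summed=9, q=1
  summed=21, q=2
  summed=38, q=3
  summed=60, q=4
  summed=87, q=5
  summed=119, q=6

Final answer: 119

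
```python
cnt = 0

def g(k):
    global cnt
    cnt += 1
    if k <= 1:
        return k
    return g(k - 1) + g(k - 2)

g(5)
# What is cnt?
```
Call trace (a repeated sub-call is expanded the first time; later identical calls just restate its return value):
g(k=5)
  g(k=4)
    g(k=3)
      g(k=2)
        g(k=1)
        -> return 1
        g(k=0)
        -> return 0
      -> return 1
      g(k=1)
      -> return 1
    -> return 2
    g(k=2) -> return 1  (same call as traced above)
  -> return 3
  g(k=3) -> return 2  (same call as traced above)
-> return 5

cnt is incremented once per call, so count the calls in each subtree. Let C(k) = number of calls made by g(k).
C(0) = C(1) = 1 (base case, no recursion); C(k) = 1 + C(k - 1) + C(k - 2) otherwise.
C(2) = 1 + C(1) + C(0) = 1 + 1 + 1 = 3
C(3) = 1 + C(2) + C(1) = 1 + 3 + 1 = 5
C(4) = 1 + C(3) + C(2) = 1 + 5 + 3 = 9
C(5) = 1 + C(4) + C(3) = 1 + 9 + 5 = 15
cnt = C(5) = 15

Final answer: 15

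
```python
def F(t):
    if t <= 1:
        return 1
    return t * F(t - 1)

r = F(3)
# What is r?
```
Call trace:
F(t=3)
  F(t=2)
    F(t=1)
    -> return 1
  -> return 2
-> return 6

Final answer: 6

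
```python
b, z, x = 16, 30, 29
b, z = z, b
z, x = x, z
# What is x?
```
Trace:
  b=16, z=30, x=29
  b=30, z=16, x=29
  b=30, z=29, x=16

Final answer: 16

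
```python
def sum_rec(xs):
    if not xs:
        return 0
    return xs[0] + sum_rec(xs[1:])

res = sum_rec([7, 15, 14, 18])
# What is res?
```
Call trace:
sum_rec(xs=[7, 15, 14, 18])
  sum_rec(xs=[15, 14, 18])
    sum_rec(xs=[14, 18])
      sum_rec(xs=[18])
        sum_rec(xs=[])
        -> return 0
      -> return 18
    -> return 32
  -> return 47
-> return 54

Final answer: 54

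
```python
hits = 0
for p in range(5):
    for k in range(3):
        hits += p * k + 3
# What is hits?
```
Trace:
  hits=0
  hits=3, p=0, k=0
  hits=6, p=0, k=1
  hits=9, p=0, k=2
  hits=12, p=1, k=0
  hits=16, p=1, k=1
  hits=21, p=1, k=2
  hits=24, p=2, k=0
  hits=29, p=2, k=1
  hits=36, p=2, k=2
  hits=39, p=3, k=0
  hits=45, p=3, k=1
  hits=54, p=3, k=2
  hits=57, p=4, k=0
  hits=64, p=4, k=1
  hits=75, p=4, k=2

Final answer: 75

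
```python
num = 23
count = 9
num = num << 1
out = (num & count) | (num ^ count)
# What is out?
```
Trace:
  num=23
  num=23, count=9
  num=46, count=9
  num=46, count=9, out=47

Final answer: 47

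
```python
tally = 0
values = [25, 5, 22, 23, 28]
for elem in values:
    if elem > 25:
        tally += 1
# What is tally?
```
Trace:
  tally=0
  tally=0, elem=25
  tally=0, elem=5
  tally=0, elem=22
  tally=0, elem=23
  tally=1, elem=28

Final answer: 1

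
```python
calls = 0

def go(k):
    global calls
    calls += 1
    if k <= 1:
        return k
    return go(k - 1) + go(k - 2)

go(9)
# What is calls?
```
Call trace (a repeated sub-call is expanded the first time; later identical calls just restate its return value):
go(k=9)
  go(k=8)
    go(k=7)
      go(k=6)
        go(k=5)
          go(k=4)
            go(k=3)
              go(k=2)
                go(k=1)
                -> return 1
                go(k=0)
                -> return 0
              -> return 1
              go(k=1)
              -> return 1
            -> return 2
            go(k=2) -> return 1  (same call as traced above)
          -> return 3
          go(k=3) -> return 2  (same call as traced above)
        -> return 5
        go(k=4) -> return 3  (same call as traced above)
      -> return 8
      go(k=5) -> return 5  (same call as traced above)
    -> return 13
    go(k=6) -> return 8  (same call as traced above)
  -> return 21
  go(k=7) -> return 13  (same call as traced above)
-> return 34

calls is incremented once per call, so count the calls in each subtree. Let C(k) = number of calls made by go(k).
C(0) = C(1) = 1 (base case, no recursion); C(k) = 1 + C(k - 1) + C(k - 2) otherwise.
C(2) = 1 + C(1) + C(0) = 1 + 1 + 1 = 3
C(3) = 1 + C(2) + C(1) = 1 + 3 + 1 = 5
C(4) = 1 + C(3) + C(2) = 1 + 5 + 3 = 9
C(5) = 1 + C(4) + C(3) = 1 + 9 + 5 = 15
C(6) = 1 + C(5) + C(4) = 1 + 15 + 9 = 25
C(7) = 1 + C(6) + C(5) = 1 + 25 + 15 = 41
C(8) = 1 + C(7) + C(6) = 1 + 41 + 25 = 67
C(9) = 1 + C(8) + C(7) = 1 + 67 + 41 = 109
calls = C(9) = 109

Final answer: 109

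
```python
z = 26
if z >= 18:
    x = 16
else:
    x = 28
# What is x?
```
Trace:
  z=26
  z=26, x=16

Final answer: 16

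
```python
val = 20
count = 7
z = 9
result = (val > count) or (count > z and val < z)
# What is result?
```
Trace:
  val=20
  val=20, count=7
  val=20, count=7, z=9
  val=20, count=7, z=9, result=True

Final answer: True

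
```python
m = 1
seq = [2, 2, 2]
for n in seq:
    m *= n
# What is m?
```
Trace:
  m=1
  m=2, n=2
  m=4, n=2
  m=8, n=2

Final answer: 8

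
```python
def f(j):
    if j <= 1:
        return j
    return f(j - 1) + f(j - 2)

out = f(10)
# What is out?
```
Call trace (a repeated sub-call is expanded the first time; later identical calls just restate its return value):
f(j=10)
  f(j=9)
    f(j=8)
      f(j=7)
        f(j=6)
          f(j=5)
            f(j=4)
              f(j=3)
                f(j=2)
                  f(j=1)
                  -> return 1
                  f(j=0)
                  -> return 0
                -> return 1
                f(j=1)
                -> return 1
              -> return 2
              f(j=2) -> return 1  (same call as traced above)
            -> return 3
            f(j=3) -> return 2  (same call as traced above)
          -> return 5
          f(j=4) -> return 3  (same call as traced above)
        -> return 8
        f(j=5) -> return 5  (same call as traced above)
      -> return 13
      f(j=6) -> return 8  (same call as traced above)
    -> return 21
    f(j=7) -> return 13  (same call as traced above)
  -> return 34
  f(j=8) -> return 21  (same call as traced above)
-> return 55

Final answer: 55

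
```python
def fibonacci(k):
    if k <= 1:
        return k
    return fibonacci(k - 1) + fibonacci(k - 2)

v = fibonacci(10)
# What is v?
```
Call trace (a repeated sub-call is expanded the first time; later identical calls just restate its return value):
fibonacci(k=10)
  fibonacci(k=9)
    fibonacci(k=8)
      fibonacci(k=7)
        fibonacci(k=6)
          fibonacci(k=5)
            fibonacci(k=4)
              fibonacci(k=3)
                fibonacci(k=2)
                  fibonacci(k=1)
                  -> return 1
                  fibonacci(k=0)
                  -> return 0
                -> return 1
                fibonacci(k=1)
                -> return 1
              -> return 2
              fibonacci(k=2) -> return 1  (same call as traced above)
            -> return 3
            fibonacci(k=3) -> return 2  (same call as traced above)
          -> return 5
          fibonacci(k=4) -> return 3  (same call as traced above)
        -> return 8
        fibonacci(k=5) -> return 5  (same call as traced above)
      -> return 13
      fibonacci(k=6) -> return 8  (same call as traced above)
    -> return 21
    fibonacci(k=7) -> return 13  (same call as traced above)
  -> return 34
  fibonacci(k=8) -> return 21  (same call as traced above)
-> return 55

Final answer: 55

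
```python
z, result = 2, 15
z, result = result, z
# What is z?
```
Trace:
  z=2, result=15
  z=15, result=2

Final answer: 15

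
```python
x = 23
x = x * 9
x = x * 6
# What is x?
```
Trace:
  x=23
  x=207
  x=1242

Final answer: 1242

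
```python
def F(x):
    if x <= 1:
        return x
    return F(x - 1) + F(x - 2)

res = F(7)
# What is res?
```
Call trace (a repeated sub-call is expanded the first time; later identical calls just restate its return value):
F(x=7)
  F(x=6)
    F(x=5)
      F(x=4)
        F(x=3)
          F(x=2)
            F(x=1)
            -> return 1
            F(x=0)
            -> return 0
          -> return 1
          F(x=1)
          -> return 1
        -> return 2
        F(x=2) -> return 1  (same call as traced above)
      -> return 3
      F(x=3) -> return 2  (same call as traced above)
    -> return 5
    F(x=4) -> return 3  (same call as traced above)
  -> return 8
  F(x=5) -> return 5  (same call as traced above)
-> return 13

Final answer: 13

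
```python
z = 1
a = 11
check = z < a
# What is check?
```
Trace:
  z=1
  z=1, a=11
  z=1, a=11, check=True

Final answer: True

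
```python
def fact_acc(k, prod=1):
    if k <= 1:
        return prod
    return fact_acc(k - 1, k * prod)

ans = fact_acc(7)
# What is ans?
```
Call trace:
fact_acc(k=7, prod=1)
  fact_acc(k=6, prod=7)
    fact_acc(k=5, prod=42)
      fact_acc(k=4, prod=210)
        fact_acc(k=3, prod=840)
          fact_acc(k=2, prod=2520)
            fact_acc(k=1, prod=5040)
            -> return 5040
          -> return 5040
        -> return 5040
      -> return 5040
    -> return 5040
  -> return 5040
-> return 5040

Final answer: 5040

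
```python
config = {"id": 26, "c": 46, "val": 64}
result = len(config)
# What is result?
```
Trace:
  config={'id': 26, 'c': 46, 'val': 64}
  config={'id': 26, 'c': 46, 'val': 64}, result=3

Final answer: 3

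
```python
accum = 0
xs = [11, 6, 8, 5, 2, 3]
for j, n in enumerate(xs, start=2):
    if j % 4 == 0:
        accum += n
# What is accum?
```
Trace:
  accum=0
  accum=0, j=2, n=11
  accum=0, j=3, n=6
  accum=8, j=4, n=8
  accum=8, j=5, n=5
  accum=8, j=6, n=2
  accum=8, j=7, n=3

Final answer: 8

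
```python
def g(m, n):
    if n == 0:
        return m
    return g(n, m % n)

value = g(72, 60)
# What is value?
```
Call trace:
g(m=72, n=60)
  g(m=60, n=12)
    g(m=12, n=0)
    -> return 12
  -> return 12
-> return 12

Final answer: 12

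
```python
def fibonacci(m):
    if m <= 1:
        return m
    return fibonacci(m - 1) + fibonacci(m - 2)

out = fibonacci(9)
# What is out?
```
Call trace (a repeated sub-call is expanded the first time; later identical calls just restate its return value):
fibonacci(m=9)
  fibonacci(m=8)
    fibonacci(m=7)
      fibonacci(m=6)
        fibonacci(m=5)
          fibonacci(m=4)
            fibonacci(m=3)
              fibonacci(m=2)
                fibonacci(m=1)
                -> return 1
                fibonacci(m=0)
                -> return 0
              -> return 1
              fibonacci(m=1)
              -> return 1
            -> return 2
            fibonacci(m=2) -> return 1  (same call as traced above)
          -> return 3
          fibonacci(m=3) -> return 2  (same call as traced above)
        -> return 5
        fibonacci(m=4) -> return 3  (same call as traced above)
      -> return 8
      fibonacci(m=5) -> return 5  (same call as traced above)
    -> return 13
    fibonacci(m=6) -> return 8  (same call as traced above)
  -> return 21
  fibonacci(m=7) -> return 13  (same call as traced above)
-> return 34

Final answer: 34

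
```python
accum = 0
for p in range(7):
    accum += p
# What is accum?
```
Trace:
  accum=0
  accum=0, p=0
  accum=1, p=1
  accum=3, p=2
  accum=6, p=3
  accum=10, p=4
  accum=15, p=5
  accum=21, p=6

Final answer: 21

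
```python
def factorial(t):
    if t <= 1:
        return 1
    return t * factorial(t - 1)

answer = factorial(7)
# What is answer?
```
Call trace:
factorial(t=7)
  factorial(t=6)
    factorial(t=5)
      factorial(t=4)
        factorial(t=3)
          factorial(t=2)
            factorial(t=1)
            -> return 1
          -> return 2
        -> return 6
      -> return 24
    -> return 120
  -> return 720
-> return 5040

Final answer: 5040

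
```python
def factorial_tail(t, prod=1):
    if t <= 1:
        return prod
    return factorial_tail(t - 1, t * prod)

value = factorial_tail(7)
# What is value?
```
Call trace:
factorial_tail(t=7, prod=1)
  factorial_tail(t=6, prod=7)
    factorial_tail(t=5, prod=42)
      factorial_tail(t=4, prod=210)
        factorial_tail(t=3, prod=840)
          factorial_tail(t=2, prod=2520)
            factorial_tail(t=1, prod=5040)
            -> return 5040
          -> return 5040
        -> return 5040
      -> return 5040
    -> return 5040
  -> return 5040
-> return 5040

Final answer: 5040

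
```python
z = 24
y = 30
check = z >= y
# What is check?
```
Trace:
  z=24
  z=24, y=30
  z=24, y=30, check=False

Final answer: False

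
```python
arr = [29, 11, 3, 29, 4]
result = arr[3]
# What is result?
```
Trace:
  arr=[29, 11, 3, 29, 4]
  arr=[29, 11, 3, 29, 4], result=29

Final answer: 29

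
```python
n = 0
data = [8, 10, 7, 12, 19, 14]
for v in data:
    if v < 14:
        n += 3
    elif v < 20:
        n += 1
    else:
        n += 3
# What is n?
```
Trace:
  n=0
  n=3, v=8
  n=6, v=10
  n=9, v=7
  n=12, v=12
  n=13, v=19
  n=14, v=14

Final answer: 14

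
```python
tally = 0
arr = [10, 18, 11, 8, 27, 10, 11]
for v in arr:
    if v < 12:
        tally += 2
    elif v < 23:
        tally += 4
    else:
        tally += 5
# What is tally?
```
Trace:
  tally=0
  tally=2, v=10
  tally=6, v=18
  tally=8, v=11
  tally=10, v=8
  tally=15, v=27
  tally=17, v=10
  tally=19, v=11

Final answer: 19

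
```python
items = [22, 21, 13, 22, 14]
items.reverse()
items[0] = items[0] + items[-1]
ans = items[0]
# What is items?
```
Trace:
  items=[22, 21, 13, 22, 14]
  items=[14, 22, 13, 21, 22]
  items=[36, 22, 13, 21, 22]
  items=[36, 22, 13, 21, 22], ans=36

Final answer: [36, 22, 13, 21, 22]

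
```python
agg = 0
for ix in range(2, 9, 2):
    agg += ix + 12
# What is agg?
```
Trace:
  agg=0
  agg=14, ix=2
  agg=30, ix=4
  agg=48, ix=6
  agg=68, ix=8

Final answer: 68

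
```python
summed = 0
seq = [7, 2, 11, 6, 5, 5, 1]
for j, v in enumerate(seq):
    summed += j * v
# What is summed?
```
Trace:
  summed=0
  summed=0, j=0, v=7
  summed=2, j=1, v=2
  summed=24, j=2, v=11
  summed=42, j=3, v=6
  summed=62, j=4, v=5
  summed=87, j=5, v=5
  summed=93, j=6, v=1

Final answer: 93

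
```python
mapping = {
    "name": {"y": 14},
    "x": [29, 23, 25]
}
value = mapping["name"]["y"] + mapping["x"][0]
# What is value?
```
Trace:
  mapping={'name': {'y': 14}, 'x': [29, 23, 25]}
  mapping={'name': {'y': 14}, 'x': [29, 23, 25]}, value=43

Final answer: 43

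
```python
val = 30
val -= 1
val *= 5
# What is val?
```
Trace:
  val=30
  val=29
  val=145

Final answer: 145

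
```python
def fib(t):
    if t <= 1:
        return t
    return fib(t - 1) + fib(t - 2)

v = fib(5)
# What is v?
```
Call trace (a repeated sub-call is expanded the first time; later identical calls just restate its return value):
fib(t=5)
  fib(t=4)
    fib(t=3)
      fib(t=2)
        fib(t=1)
        -> return 1
        fib(t=0)
        -> return 0
      -> return 1
      fib(t=1)
      -> return 1
    -> return 2
    fib(t=2) -> return 1  (same call as traced above)
  -> return 3
  fib(t=3) -> return 2  (same call as traced above)
-> return 5

Final answer: 5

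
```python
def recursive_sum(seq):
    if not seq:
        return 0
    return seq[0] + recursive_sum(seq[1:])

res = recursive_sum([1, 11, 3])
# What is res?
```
Call trace:
recursive_sum(seq=[1, 11, 3])
  recursive_sum(seq=[11, 3])
    recursive_sum(seq=[3])
      recursive_sum(seq=[])
      -> return 0
    -> return 3
  -> return 14
-> return 15

Final answer: 15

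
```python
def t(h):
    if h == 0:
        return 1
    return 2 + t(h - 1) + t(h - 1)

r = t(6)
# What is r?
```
Call trace (a repeated sub-call is expanded the first time; later identical calls just restate its return value):
t(h=6)
  t(h=5)
    t(h=4)
      t(h=3)
        t(h=2)
          t(h=1)
            t(h=0)
            -> return 1
            t(h=0)
            -> return 1
          -> return 4
          t(h=1) -> return 4  (same call as traced above)
        -> return 10
        t(h=2) -> return 10  (same call as traced above)
      -> return 22
      t(h=3) -> return 22  (same call as traced above)
    -> return 46
    t(h=4) -> return 46  (same call as traced above)
  -> return 94
  t(h=5) -> return 94  (same call as traced above)
-> return 190

Final answer: 190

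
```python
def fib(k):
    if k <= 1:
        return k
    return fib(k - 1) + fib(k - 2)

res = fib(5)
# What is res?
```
Call trace (a repeated sub-call is expanded the first time; later identical calls just restate its return value):
fib(k=5)
  fib(k=4)
    fib(k=3)
      fib(k=2)
        fib(k=1)
        -> return 1
        fib(k=0)
        -> return 0
      -> return 1
      fib(k=1)
      -> return 1
    -> return 2
    fib(k=2) -> return 1  (same call as traced above)
  -> return 3
  fib(k=3) -> return 2  (same call as traced above)
-> return 5

Final answer: 5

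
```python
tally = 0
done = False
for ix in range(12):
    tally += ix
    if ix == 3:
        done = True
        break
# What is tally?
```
Trace:
  tally=0
  tally=0, done=False
  tally=0, done=False, ix=0
  tally=1, done=False, ix=1
  tally=3, done=False, ix=2
  tally=6, done=True, ix=3

Final answer: 6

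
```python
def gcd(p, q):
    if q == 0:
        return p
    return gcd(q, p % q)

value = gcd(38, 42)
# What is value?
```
Call trace:
gcd(p=38, q=42)
  gcd(p=42, q=38)
    gcd(p=38, q=4)
      gcd(p=4, q=2)
        gcd(p=2, q=0)
        -> return 2
      -> return 2
    -> return 2
  -> return 2
-> return 2

Final answer: 2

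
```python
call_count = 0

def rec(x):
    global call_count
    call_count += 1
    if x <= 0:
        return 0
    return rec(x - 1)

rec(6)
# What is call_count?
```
Call trace:
rec(x=6)
  rec(x=5)
    rec(x=4)
      rec(x=3)
        rec(x=2)
          rec(x=1)
            rec(x=0)
            -> return 0
          -> return 0
        -> return 0
      -> return 0
    -> return 0
  -> return 0
-> return 0

call_count is incremented once per call. rec is entered once for each x = 6, 5, 4, 3, 2, 1, 0 (the x <= 0 call returns without recursing), i.e. 6 + 1 calls.
call_count = 7

Final answer: 7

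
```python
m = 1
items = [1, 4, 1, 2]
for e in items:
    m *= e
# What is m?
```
Trace:
  m=1
  m=1, e=1
  m=4, e=4
  m=4, e=1
  m=8, e=2

Final answer: 8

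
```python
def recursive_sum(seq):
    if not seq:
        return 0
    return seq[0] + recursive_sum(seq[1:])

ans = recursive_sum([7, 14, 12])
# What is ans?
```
Call trace:
recursive_sum(seq=[7, 14, 12])
  recursive_sum(seq=[14, 12])
    recursive_sum(seq=[12])
      recursive_sum(seq=[])
      -> return 0
    -> return 12
  -> return 26
-> return 33

Final answer: 33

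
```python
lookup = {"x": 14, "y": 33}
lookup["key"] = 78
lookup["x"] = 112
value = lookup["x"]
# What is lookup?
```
Trace:
  lookup={'x': 14, 'y': 33}
  lookup={'x': 14, 'y': 33, 'key': 78}
  lookup={'x': 112, 'y': 33, 'key': 78}
  lookup={'x': 112, 'y': 33, 'key': 78}, value=112

Final answer: {'x': 112, 'y': 33, 'key': 78}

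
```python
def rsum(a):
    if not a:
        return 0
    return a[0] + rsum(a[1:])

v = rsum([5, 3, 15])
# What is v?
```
Call trace:
rsum(a=[5, 3, 15])
  rsum(a=[3, 15])
    rsum(a=[15])
      rsum(a=[])
      -> return 0
    -> return 15
  -> return 18
-> return 23

Final answer: 23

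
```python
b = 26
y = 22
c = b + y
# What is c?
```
Trace:
  b=26
  b=26, y=22
  b=26, y=22, c=48

Final answer: 48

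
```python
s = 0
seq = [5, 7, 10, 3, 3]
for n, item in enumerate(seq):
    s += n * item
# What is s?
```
Trace:
  s=0
  s=0, n=0, item=5
  s=7, n=1, item=7
  s=27, n=2, item=10
  s=36, n=3, item=3
  s=48, n=4, item=3

Final answer: 48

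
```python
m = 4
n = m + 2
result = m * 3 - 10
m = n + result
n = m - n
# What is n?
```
Trace:
  m=4
  m=4, n=6
  m=4, n=6, result=2
  m=8, n=6, result=2
  m=8, n=2, result=2

Final answer: 2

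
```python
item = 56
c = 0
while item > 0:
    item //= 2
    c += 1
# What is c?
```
Trace:
  item=56
  item=56, c=0
  item=28, c=1
  item=14, c=2
  item=7, c=3
  item=3, c=4
  item=1, c=5
  item=0, c=6

Final answer: 6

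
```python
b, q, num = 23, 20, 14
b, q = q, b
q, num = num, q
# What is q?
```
Trace:
  b=23, q=20, num=14
  b=20, q=23, num=14
  b=20, q=14, num=23

Final answer: 14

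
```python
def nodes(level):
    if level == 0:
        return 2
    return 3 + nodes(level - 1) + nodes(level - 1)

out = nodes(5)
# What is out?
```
Call trace (a repeated sub-call is expanded the first time; later identical calls just restate its return value):
nodes(level=5)
  nodes(level=4)
    nodes(level=3)
      nodes(level=2)
        nodes(level=1)
          nodes(level=0)
          -> return 2
          nodes(level=0)
          -> return 2
        -> return 7
        nodes(level=1) -> return 7  (same call as traced above)
      -> return 17
      nodes(level=2) -> return 17  (same call as traced above)
    -> return 37
    nodes(level=3) -> return 37  (same call as traced above)
  -> return 77
  nodes(level=4) -> return 77  (same call as traced above)
-> return 157

Final answer: 157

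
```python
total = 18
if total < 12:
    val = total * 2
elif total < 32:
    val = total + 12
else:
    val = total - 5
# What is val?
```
Trace:
  total=18
  total=18, val=30

Final answer: 30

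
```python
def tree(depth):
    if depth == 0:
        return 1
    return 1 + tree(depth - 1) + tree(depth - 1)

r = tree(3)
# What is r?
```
Call trace (a repeated sub-call is expanded the first time; later identical calls just restate its return value):
tree(depth=3)
  tree(depth=2)
    tree(depth=1)
      tree(depth=0)
      -> return 1
      tree(depth=0)
      -> return 1
    -> return 3
    tree(depth=1) -> return 3  (same call as traced above)
  -> return 7
  tree(depth=2) -> return 7  (same call as traced above)
-> return 15

Final answer: 15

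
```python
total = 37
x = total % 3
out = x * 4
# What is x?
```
Trace:
  total=37
  total=37, x=1
  total=37, x=1, out=4

Final answer: 1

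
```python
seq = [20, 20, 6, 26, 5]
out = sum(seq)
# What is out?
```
Trace:
  seq=[20, 20, 6, 26, 5]
  seq=[20, 20, 6, 26, 5], out=77

Final answer: 77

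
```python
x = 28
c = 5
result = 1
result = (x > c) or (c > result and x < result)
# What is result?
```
Trace:
  x=28
  x=28, c=5
  x=28, c=5, result=1
  x=28, c=5, result=True

Final answer: True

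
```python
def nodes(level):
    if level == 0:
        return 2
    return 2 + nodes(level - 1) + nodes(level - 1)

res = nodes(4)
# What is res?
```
Call trace (a repeated sub-call is expanded the first time; later identical calls just restate its return value):
nodes(level=4)
  nodes(level=3)
    nodes(level=2)
      nodes(level=1)
        nodes(level=0)
        -> return 2
        nodes(level=0)
        -> return 2
      -> return 6
      nodes(level=1) -> return 6  (same call as traced above)
    -> return 14
    nodes(level=2) -> return 14  (same call as traced above)
  -> return 30
  nodes(level=3) -> return 30  (same call as traced above)
-> return 62

Final answer: 62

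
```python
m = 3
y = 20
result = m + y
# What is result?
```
Trace:
  m=3
  m=3, y=20
  m=3, y=20, result=23

Final answer: 23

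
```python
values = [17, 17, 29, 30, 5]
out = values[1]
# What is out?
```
Trace:
  values=[17, 17, 29, 30, 5]
  values=[17, 17, 29, 30, 5], out=17

Final answer: 17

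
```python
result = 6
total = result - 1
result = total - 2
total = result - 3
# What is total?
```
Trace:
  result=6
  result=6, total=5
  result=3, total=5
  result=3, total=0

Final answer: 0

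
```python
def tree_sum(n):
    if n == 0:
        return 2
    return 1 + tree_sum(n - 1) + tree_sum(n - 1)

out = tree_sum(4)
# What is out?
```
Call trace (a repeated sub-call is expanded the first time; later identical calls just restate its return value):
tree_sum(n=4)
  tree_sum(n=3)
    tree_sum(n=2)
      tree_sum(n=1)
        tree_sum(n=0)
        -> return 2
        tree_sum(n=0)
        -> return 2
      -> return 5
      tree_sum(n=1) -> return 5  (same call as traced above)
    -> return 11
    tree_sum(n=2) -> return 11  (same call as traced above)
  -> return 23
  tree_sum(n=3) -> return 23  (same call as traced above)
-> return 47

Final answer: 47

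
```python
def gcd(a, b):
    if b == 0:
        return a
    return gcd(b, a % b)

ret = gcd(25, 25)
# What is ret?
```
Call trace:
gcd(a=25, b=25)
  gcd(a=25, b=0)
  -> return 25
-> return 25

Final answer: 25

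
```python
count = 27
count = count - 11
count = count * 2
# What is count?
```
Trace:
  count=27
  count=16
  count=32

Final answer: 32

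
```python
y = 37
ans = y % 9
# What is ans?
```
Trace:
  y=37
  y=37, ans=1

Final answer: 1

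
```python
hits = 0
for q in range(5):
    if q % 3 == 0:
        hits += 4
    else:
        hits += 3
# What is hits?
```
Trace:
  hits=0
  hits=4, q=0
  hits=7, q=1
  hits=10, q=2
  hits=14, q=3
  hits=17, q=4

Final answer: 17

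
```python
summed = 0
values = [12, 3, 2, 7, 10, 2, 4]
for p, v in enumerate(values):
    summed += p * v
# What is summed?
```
Trace:
  summed=0
  summed=0, p=0, v=12
  summed=3, p=1, v=3
  summed=7, p=2, v=2
  summed=28, p=3, v=7
  summed=68, p=4, v=10
  summed=78, p=5, v=2
  summed=102, p=6, v=4

Final answer: 102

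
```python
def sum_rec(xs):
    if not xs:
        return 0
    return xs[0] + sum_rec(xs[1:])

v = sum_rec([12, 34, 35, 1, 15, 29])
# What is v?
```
Call trace:
sum_rec(xs=[12, 34, 35, 1, 15, 29])
  sum_rec(xs=[34, 35, 1, 15, 29])
    sum_rec(xs=[35, 1, 15, 29])
      sum_rec(xs=[1, 15, 29])
        sum_rec(xs=[15, 29])
          sum_rec(xs=[29])
            sum_rec(xs=[])
            -> return 0
          -> return 29
        -> return 44
      -> return 45
    -> return 80
  -> return 114
-> return 126

Final answer: 126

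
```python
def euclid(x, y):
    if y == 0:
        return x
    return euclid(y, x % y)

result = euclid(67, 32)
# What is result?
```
Call trace:
euclid(x=67, y=32)
  euclid(x=32, y=3)
    euclid(x=3, y=2)
      euclid(x=2, y=1)
        euclid(x=1, y=0)
        -> return 1
      -> return 1
    -> return 1
  -> return 1
-> return 1

Final answer: 1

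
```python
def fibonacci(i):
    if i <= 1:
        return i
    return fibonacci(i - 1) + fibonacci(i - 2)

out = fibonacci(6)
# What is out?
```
Call trace (a repeated sub-call is expanded the first time; later identical calls just restate its return value):
fibonacci(i=6)
  fibonacci(i=5)
    fibonacci(i=4)
      fibonacci(i=3)
        fibonacci(i=2)
          fibonacci(i=1)
          -> return 1
          fibonacci(i=0)
          -> return 0
        -> return 1
        fibonacci(i=1)
        -> return 1
      -> return 2
      fibonacci(i=2) -> return 1  (same call as traced above)
    -> return 3
    fibonacci(i=3) -> return 2  (same call as traced above)
  -> return 5
  fibonacci(i=4) -> return 3  (same call as traced above)
-> return 8

Final answer: 8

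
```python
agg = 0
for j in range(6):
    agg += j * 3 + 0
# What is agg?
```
Trace:
  agg=0
  agg=0, j=0
  agg=3, j=1
  agg=9, j=2
  agg=18, j=3
  agg=30, j=4
  agg=45, j=5

Final answer: 45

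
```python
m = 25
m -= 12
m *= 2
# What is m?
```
Trace:
  m=25
  m=13
  m=26

Final answer: 26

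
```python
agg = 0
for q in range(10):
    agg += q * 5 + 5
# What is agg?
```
Trace:
  agg=0
  agg=5, q=0
  agg=15, q=1
  agg=30, q=2
  agg=50, q=3
  agg=75, q=4
  agg=105, q=5
  agg=140, q=6
  agg=180, q=7
  agg=225, q=8
  agg=275, q=9

Final answer: 275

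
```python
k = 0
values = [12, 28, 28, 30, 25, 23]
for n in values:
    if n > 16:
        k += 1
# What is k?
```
Trace:
  k=0
  k=0, n=12
  k=1, n=28
  k=2, n=28
  k=3, n=30
  k=4, n=25
  k=5, n=23

Final answer: 5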